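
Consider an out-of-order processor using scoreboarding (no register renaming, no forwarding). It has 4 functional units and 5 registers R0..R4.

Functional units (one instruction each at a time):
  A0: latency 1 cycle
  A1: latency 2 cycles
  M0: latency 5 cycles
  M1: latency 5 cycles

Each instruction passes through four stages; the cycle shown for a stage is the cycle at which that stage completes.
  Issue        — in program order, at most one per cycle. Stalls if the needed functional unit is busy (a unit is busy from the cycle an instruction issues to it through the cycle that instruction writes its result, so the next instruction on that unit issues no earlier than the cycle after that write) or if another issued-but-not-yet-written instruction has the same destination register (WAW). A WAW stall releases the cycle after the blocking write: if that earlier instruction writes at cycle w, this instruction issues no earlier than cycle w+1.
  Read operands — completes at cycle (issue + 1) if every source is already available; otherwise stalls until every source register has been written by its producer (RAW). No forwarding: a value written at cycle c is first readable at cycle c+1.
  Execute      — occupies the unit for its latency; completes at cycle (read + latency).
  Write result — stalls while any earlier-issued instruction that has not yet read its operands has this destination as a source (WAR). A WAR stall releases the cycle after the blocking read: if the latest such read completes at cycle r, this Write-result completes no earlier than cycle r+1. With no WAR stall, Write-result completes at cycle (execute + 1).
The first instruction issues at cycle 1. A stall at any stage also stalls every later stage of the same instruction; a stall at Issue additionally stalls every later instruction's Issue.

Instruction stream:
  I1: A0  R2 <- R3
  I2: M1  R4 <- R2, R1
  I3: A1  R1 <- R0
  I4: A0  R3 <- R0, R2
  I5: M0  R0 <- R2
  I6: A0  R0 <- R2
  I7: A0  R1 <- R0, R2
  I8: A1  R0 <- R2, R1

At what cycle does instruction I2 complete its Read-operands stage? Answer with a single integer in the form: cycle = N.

cycle = 5

  I1 | 1 | 2 | 3 | 4
  I2 | 2 | 5 | 10 | 11   RAW R2: wait I1 write@4
  I3 | 3 | 4 | 6 | 7
  I4 | 5 | 6 | 7 | 8   struct: A0 busy until I1 writes@4
  I5 | 6 | 7 | 12 | 13
  I6 | 14 | 15 | 16 | 17   WAW R0: wait I5 write@13
  I7 | 18 | 19 | 20 | 21   struct: A0 busy until I6 writes@17
  I8 | 19 | 22 | 24 | 25   RAW R1: wait I7 write@21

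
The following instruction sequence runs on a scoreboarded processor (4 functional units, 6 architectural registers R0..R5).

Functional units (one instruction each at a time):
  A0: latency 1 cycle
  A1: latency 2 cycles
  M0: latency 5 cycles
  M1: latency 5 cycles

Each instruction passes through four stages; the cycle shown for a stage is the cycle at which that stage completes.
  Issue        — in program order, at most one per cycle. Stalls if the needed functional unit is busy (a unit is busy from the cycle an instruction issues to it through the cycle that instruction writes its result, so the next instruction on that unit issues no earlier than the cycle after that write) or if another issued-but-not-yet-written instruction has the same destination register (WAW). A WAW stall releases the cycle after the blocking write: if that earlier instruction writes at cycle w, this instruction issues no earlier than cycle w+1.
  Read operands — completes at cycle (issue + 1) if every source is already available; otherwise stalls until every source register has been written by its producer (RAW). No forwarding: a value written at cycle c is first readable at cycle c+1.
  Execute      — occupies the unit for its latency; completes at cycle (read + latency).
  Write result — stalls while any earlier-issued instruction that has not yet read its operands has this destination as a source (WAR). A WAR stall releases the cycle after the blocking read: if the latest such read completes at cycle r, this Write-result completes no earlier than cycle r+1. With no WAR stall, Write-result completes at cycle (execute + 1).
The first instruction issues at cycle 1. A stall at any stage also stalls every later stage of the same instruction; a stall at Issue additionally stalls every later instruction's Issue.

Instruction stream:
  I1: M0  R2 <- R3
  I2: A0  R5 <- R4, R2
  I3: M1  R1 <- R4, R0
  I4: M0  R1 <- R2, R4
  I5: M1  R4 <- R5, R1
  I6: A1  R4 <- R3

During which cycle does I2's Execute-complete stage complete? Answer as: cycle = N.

1) issue 1, read 2, done 7, write 8
2) issue 2, read 9, done 10, write 11  <RAW R2: wait I1 write@8>
3) issue 3, read 4, done 9, write 10
4) issue 11, read 12, done 17, write 18  <WAW R1: wait I3 write@10>
5) issue 12, read 19, done 24, write 25  <RAW R1: wait I4 write@18>
6) issue 26, read 27, done 29, write 30  <WAW R4: wait I5 write@25>

cycle = 10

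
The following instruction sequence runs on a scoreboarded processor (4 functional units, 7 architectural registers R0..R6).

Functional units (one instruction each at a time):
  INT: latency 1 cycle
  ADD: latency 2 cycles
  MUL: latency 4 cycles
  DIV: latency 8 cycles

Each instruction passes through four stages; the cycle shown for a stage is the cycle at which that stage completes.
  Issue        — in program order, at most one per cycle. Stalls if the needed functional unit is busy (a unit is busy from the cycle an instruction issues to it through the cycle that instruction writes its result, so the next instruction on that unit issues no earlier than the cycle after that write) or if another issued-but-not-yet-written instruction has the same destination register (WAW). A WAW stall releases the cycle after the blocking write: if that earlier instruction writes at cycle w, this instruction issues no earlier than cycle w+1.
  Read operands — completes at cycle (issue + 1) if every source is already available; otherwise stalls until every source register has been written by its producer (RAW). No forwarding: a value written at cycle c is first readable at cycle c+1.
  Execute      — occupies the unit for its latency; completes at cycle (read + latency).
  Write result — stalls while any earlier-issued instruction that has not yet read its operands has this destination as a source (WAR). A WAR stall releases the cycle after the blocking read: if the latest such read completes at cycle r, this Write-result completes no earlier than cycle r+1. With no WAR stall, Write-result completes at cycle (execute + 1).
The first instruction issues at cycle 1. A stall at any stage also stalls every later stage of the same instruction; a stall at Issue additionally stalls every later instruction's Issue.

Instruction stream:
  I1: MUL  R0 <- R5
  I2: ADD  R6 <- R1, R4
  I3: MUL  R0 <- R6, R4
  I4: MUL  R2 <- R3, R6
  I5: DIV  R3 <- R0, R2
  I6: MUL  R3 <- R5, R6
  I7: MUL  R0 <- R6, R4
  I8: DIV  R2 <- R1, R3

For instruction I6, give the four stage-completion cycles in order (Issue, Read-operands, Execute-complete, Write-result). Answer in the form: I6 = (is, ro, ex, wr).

I6 = (32, 33, 37, 38)

[1] I1 dispatched to MUL
[2] I1 operands ready, I2 dispatched to ADD
[3] I2 operands ready
[5] I2 complete
[6] I1 complete, R6←I2
[7] R0←I1
[8] I3 dispatched to MUL
[9] I3 operands ready
[13] I3 complete
[14] R0←I3
[15] I4 dispatched to MUL
[16] I4 operands ready, I5 dispatched to DIV
[20] I4 complete
[21] R2←I4
[22] I5 operands ready
[30] I5 complete
[31] R3←I5
[32] I6 dispatched to MUL
[33] I6 operands ready
[37] I6 complete
[38] R3←I6
[39] I7 dispatched to MUL
[40] I7 operands ready, I8 dispatched to DIV
[41] I8 operands ready
[44] I7 complete
[45] R0←I7
[49] I8 complete
[50] R2←I8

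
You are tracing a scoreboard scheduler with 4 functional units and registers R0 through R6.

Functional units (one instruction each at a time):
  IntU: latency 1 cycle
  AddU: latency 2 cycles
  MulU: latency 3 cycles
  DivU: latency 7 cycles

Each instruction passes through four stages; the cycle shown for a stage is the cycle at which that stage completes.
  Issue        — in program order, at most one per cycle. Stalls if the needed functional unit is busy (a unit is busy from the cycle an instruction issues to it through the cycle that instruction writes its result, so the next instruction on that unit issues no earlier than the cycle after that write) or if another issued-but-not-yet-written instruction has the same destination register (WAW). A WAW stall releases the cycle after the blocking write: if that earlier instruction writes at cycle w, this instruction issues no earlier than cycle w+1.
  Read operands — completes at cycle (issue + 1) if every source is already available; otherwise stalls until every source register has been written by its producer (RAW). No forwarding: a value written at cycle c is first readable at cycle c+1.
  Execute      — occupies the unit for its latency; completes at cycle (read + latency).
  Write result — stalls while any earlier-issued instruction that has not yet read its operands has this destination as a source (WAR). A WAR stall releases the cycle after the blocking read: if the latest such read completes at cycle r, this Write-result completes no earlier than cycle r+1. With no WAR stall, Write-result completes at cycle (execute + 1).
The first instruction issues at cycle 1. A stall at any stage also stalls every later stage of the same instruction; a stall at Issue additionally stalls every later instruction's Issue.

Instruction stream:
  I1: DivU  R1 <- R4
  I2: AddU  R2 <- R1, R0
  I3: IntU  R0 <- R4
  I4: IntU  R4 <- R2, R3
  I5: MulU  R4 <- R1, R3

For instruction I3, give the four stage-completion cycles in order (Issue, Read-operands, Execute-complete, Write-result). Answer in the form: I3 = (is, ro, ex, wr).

[1] I1 dispatched to DivU
[2] I1 operands ready, I2 dispatched to AddU
[3] I3 dispatched to IntU
[4] I3 operands ready
[5] I3 complete
[9] I1 complete
[10] R1←I1
[11] I2 operands ready
[12] R0←I3
[13] I2 complete, I4 dispatched to IntU
[14] R2←I2
[15] I4 operands ready
[16] I4 complete
[17] R4←I4
[18] I5 dispatched to MulU
[19] I5 operands ready
[22] I5 complete
[23] R4←I5

I3 = (3, 4, 5, 12)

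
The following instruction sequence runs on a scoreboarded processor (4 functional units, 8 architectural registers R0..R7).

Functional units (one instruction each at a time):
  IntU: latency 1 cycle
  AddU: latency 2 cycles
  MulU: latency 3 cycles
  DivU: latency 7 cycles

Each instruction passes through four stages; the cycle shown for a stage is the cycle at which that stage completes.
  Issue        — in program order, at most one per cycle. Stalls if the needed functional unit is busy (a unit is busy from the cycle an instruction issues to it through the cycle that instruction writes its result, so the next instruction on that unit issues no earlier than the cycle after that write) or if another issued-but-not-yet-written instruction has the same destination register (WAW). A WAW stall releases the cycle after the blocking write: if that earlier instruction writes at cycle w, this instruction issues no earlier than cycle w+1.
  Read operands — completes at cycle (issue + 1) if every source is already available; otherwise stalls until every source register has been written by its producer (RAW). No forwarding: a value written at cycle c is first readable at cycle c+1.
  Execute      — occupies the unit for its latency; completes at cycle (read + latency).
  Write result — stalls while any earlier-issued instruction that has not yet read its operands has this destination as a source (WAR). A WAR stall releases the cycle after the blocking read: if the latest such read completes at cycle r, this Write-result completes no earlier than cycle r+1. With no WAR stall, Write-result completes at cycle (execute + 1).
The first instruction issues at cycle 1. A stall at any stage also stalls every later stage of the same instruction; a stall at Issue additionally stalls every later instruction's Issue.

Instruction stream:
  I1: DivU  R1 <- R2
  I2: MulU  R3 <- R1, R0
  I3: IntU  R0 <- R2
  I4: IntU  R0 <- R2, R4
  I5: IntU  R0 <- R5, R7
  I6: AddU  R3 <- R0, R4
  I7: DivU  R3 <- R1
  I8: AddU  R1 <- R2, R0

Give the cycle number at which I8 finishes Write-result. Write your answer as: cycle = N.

t=1  I1→DivU
t=2  I1 RO; I2→MulU
t=3  I3→IntU
t=4  I3 RO
t=5  I3 EX
t=9  I1 EX
t=10  I1 WR R1
t=11  I2 RO
t=12  I3 WR R0
t=13  I4→IntU
t=14  I2 EX; I4 RO
t=15  I2 WR R3; I4 EX
t=16  I4 WR R0
t=17  I5→IntU
t=18  I5 RO; I6→AddU
t=19  I5 EX
t=20  I5 WR R0
t=21  I6 RO
t=23  I6 EX
t=24  I6 WR R3
t=25  I7→DivU
t=26  I7 RO; I8→AddU
t=27  I8 RO
t=29  I8 EX
t=30  I8 WR R1
t=33  I7 EX
t=34  I7 WR R3

cycle = 30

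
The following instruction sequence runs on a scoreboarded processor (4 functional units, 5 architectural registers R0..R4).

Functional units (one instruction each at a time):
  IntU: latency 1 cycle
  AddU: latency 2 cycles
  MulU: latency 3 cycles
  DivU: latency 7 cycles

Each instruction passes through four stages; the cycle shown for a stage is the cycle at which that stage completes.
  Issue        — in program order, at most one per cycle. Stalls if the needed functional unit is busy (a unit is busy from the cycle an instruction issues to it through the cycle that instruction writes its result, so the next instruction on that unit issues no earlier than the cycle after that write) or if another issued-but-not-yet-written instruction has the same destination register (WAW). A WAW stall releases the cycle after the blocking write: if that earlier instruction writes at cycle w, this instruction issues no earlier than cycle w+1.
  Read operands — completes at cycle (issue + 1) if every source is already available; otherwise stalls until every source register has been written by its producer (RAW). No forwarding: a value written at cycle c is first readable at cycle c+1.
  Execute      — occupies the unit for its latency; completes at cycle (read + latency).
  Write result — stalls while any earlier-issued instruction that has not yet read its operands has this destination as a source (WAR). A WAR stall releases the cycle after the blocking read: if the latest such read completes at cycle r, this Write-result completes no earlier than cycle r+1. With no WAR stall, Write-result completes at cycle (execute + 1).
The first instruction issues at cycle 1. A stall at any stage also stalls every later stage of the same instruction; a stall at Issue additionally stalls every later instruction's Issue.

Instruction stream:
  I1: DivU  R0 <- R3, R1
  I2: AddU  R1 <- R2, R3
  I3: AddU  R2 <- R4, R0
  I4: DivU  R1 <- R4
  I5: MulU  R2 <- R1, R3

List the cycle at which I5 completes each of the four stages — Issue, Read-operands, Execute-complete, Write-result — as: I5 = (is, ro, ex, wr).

I5 = (15, 21, 24, 25)

t=1  I1 issues→DivU
t=2  I1 reads, I2 issues→AddU
t=3  I2 reads
t=5  I2 exec-done
t=6  I2 writes R1
t=7  I3 issues→AddU
t=9  I1 exec-done
t=10  I1 writes R0
t=11  I3 reads, I4 issues→DivU
t=12  I4 reads
t=13  I3 exec-done
t=14  I3 writes R2
t=15  I5 issues→MulU
t=19  I4 exec-done
t=20  I4 writes R1
t=21  I5 reads
t=24  I5 exec-done
t=25  I5 writes R2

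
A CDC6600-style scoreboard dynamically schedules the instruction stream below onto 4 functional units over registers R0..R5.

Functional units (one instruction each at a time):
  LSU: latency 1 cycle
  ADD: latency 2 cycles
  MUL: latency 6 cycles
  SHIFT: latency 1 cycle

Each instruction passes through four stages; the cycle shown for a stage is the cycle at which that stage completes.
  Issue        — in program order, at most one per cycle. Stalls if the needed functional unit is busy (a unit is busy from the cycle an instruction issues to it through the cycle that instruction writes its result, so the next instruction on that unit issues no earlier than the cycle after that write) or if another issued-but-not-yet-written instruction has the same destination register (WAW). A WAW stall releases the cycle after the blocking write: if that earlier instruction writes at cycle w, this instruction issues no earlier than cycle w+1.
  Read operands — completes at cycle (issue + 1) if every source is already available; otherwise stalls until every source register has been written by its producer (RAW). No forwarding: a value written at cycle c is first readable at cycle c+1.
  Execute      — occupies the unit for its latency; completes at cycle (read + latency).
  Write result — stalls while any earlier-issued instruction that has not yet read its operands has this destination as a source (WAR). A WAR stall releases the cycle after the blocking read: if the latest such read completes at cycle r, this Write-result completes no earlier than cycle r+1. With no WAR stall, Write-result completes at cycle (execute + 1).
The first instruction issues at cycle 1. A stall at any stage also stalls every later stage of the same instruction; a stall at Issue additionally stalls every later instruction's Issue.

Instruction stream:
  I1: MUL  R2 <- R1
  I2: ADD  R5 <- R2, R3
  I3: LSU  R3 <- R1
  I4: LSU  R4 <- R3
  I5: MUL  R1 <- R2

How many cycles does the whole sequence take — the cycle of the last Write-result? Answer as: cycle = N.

cycle = 21

  I1 | 1 | 2 | 8 | 9
  I2 | 2 | 10 | 12 | 13   RAW R2: wait I1 write@9
  I3 | 3 | 4 | 5 | 11   WAR R3: wait I2 read@10
  I4 | 12 | 13 | 14 | 15   struct: LSU busy until I3 writes@11
  I5 | 13 | 14 | 20 | 21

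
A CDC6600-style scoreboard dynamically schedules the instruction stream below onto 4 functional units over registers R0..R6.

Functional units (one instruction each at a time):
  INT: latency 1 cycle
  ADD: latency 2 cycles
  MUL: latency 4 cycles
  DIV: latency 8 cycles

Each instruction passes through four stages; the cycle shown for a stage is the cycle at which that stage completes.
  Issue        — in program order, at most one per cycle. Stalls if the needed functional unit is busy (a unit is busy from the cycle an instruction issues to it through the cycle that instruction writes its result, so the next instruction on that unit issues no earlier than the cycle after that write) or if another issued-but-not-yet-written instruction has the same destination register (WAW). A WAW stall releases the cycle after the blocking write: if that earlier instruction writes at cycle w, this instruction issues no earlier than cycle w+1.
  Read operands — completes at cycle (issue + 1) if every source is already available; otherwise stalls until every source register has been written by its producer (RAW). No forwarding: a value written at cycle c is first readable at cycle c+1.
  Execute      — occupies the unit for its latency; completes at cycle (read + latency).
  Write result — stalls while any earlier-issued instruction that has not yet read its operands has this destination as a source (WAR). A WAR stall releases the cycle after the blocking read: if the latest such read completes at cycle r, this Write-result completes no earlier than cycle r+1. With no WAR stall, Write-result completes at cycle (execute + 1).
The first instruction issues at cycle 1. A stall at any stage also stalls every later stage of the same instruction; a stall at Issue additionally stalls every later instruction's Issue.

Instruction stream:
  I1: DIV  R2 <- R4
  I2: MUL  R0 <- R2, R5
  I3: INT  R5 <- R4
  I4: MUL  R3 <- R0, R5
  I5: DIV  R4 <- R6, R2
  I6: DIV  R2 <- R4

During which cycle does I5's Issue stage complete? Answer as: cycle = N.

cycle = 19

I1 -> (1, 2, 10, 11)
I2 -> (2, 12, 16, 17)  // RAW R2: wait I1 write@11
I3 -> (3, 4, 5, 13)  // WAR R5: wait I2 read@12
I4 -> (18, 19, 23, 24)  // struct: MUL busy until I2 writes@17
I5 -> (19, 20, 28, 29)
I6 -> (30, 31, 39, 40)  // struct: DIV busy until I5 writes@29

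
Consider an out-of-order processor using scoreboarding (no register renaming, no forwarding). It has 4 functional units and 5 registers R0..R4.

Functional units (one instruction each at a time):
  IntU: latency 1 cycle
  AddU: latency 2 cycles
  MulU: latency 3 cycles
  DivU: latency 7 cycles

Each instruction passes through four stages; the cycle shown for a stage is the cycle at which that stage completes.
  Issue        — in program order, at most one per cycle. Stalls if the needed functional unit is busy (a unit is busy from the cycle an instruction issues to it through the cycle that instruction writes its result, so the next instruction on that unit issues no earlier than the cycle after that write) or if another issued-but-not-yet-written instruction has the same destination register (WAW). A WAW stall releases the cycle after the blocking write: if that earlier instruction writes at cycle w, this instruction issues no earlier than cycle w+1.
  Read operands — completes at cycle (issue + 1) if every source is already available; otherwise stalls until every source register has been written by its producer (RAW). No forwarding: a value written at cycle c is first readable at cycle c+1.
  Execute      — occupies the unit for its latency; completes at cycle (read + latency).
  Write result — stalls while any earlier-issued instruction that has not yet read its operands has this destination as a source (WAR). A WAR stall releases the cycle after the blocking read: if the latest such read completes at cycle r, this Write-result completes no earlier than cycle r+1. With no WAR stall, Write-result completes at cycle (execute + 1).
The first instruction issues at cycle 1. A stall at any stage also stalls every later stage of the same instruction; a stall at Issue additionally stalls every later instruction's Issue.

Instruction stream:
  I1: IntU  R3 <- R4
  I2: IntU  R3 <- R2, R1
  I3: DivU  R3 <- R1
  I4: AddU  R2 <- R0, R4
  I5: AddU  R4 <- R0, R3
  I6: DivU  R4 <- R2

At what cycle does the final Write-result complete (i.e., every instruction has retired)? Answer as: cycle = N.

c1: I1→IntU
c2: I1 RO
c3: I1 EX
c4: I1 WR R3
c5: I2→IntU
c6: I2 RO
c7: I2 EX
c8: I2 WR R3
c9: I3→DivU
c10: I3 RO, I4→AddU
c11: I4 RO
c13: I4 EX
c14: I4 WR R2
c15: I5→AddU
c17: I3 EX
c18: I3 WR R3
c19: I5 RO
c21: I5 EX
c22: I5 WR R4
c23: I6→DivU
c24: I6 RO
c31: I6 EX
c32: I6 WR R4

cycle = 32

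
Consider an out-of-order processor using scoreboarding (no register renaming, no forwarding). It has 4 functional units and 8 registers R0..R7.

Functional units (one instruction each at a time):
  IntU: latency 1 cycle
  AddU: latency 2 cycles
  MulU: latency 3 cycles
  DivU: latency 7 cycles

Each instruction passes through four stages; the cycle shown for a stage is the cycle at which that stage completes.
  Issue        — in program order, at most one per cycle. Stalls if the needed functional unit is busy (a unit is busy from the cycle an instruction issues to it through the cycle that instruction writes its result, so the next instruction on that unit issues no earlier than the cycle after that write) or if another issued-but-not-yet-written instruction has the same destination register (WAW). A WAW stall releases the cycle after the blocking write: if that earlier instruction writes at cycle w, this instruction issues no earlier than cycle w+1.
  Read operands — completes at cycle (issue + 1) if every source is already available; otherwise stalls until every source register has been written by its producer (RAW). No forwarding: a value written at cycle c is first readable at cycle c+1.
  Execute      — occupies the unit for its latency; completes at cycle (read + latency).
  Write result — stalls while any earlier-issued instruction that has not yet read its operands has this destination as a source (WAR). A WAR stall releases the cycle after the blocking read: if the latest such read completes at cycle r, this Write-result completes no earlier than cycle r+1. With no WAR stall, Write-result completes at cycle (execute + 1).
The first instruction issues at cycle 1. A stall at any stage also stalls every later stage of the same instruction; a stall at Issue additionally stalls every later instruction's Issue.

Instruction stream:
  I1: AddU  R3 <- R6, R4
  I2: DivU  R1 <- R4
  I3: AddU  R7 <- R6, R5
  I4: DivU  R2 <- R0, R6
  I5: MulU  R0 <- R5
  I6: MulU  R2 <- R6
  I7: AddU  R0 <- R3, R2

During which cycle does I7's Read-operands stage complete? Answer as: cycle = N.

cycle = 28

I1: IS=1 RO=2 EX=4 WR=5
I2: IS=2 RO=3 EX=10 WR=11
I3: IS=6 RO=7 EX=9 WR=10  [struct: AddU busy until I1 writes@5]
I4: IS=12 RO=13 EX=20 WR=21  [struct: DivU busy until I2 writes@11]
I5: IS=13 RO=14 EX=17 WR=18
I6: IS=22 RO=23 EX=26 WR=27  [WAW R2: wait I4 write@21]
I7: IS=23 RO=28 EX=30 WR=31  [RAW R2: wait I6 write@27]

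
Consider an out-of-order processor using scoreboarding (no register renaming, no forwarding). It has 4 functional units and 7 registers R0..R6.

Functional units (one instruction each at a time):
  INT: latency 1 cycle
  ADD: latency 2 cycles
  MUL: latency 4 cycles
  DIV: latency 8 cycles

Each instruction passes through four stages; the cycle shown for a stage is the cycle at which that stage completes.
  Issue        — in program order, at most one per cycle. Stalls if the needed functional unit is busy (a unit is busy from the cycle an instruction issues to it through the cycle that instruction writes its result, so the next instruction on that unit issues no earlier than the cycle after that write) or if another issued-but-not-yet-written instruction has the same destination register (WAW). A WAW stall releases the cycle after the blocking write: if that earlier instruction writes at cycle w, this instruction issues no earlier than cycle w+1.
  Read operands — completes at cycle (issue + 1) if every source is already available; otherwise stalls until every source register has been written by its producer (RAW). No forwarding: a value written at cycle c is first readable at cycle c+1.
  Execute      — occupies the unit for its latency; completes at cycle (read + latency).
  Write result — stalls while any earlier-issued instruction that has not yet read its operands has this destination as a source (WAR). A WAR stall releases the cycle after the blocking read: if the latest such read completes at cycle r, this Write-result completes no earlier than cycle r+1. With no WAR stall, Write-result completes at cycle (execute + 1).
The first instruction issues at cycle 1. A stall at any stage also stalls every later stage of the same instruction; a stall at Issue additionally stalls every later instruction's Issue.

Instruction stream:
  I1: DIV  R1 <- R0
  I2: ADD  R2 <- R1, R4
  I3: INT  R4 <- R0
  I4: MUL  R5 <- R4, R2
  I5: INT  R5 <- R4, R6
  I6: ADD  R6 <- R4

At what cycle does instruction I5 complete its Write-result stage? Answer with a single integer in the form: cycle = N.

c1: I1 dispatched to DIV
c2: I1 operands ready, I2 dispatched to ADD
c3: I3 dispatched to INT
c4: I3 operands ready, I4 dispatched to MUL
c5: I3 complete
c10: I1 complete
c11: R1←I1
c12: I2 operands ready
c13: R4←I3
c14: I2 complete
c15: R2←I2
c16: I4 operands ready
c20: I4 complete
c21: R5←I4
c22: I5 dispatched to INT
c23: I5 operands ready, I6 dispatched to ADD
c24: I5 complete, I6 operands ready
c25: R5←I5
c26: I6 complete
c27: R6←I6

cycle = 25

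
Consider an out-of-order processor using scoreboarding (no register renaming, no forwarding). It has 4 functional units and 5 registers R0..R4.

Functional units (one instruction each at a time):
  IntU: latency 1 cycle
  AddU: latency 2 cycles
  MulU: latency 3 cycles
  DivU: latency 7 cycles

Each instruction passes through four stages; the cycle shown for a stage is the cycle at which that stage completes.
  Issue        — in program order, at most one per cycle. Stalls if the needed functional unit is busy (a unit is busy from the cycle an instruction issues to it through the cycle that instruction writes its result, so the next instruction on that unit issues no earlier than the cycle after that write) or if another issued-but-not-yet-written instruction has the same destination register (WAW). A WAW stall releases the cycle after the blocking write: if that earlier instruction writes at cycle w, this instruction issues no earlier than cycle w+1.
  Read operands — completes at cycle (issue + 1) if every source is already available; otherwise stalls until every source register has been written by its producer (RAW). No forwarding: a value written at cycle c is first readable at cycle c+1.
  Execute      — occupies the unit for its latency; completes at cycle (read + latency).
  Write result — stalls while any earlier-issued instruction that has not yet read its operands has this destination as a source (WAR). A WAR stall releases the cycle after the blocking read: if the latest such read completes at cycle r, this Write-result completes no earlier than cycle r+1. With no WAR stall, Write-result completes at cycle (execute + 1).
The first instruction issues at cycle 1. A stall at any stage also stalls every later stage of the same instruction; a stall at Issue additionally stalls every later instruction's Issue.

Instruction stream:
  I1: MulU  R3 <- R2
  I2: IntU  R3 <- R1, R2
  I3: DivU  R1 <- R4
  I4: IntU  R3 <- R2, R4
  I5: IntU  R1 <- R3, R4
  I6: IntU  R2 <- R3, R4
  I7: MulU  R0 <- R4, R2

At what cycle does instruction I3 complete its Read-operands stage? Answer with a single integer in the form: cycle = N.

cycle = 9

I1  is:1  ro:2  ex:5  wr:6
I2  is:7  ro:8  ex:9  wr:10  — WAW R3: wait I1 write@6
I3  is:8  ro:9  ex:16  wr:17
I4  is:11  ro:12  ex:13  wr:14  — struct: IntU busy until I2 writes@10
I5  is:18  ro:19  ex:20  wr:21  — WAW R1: wait I3 write@17
I6  is:22  ro:23  ex:24  wr:25  — struct: IntU busy until I5 writes@21
I7  is:23  ro:26  ex:29  wr:30  — RAW R2: wait I6 write@25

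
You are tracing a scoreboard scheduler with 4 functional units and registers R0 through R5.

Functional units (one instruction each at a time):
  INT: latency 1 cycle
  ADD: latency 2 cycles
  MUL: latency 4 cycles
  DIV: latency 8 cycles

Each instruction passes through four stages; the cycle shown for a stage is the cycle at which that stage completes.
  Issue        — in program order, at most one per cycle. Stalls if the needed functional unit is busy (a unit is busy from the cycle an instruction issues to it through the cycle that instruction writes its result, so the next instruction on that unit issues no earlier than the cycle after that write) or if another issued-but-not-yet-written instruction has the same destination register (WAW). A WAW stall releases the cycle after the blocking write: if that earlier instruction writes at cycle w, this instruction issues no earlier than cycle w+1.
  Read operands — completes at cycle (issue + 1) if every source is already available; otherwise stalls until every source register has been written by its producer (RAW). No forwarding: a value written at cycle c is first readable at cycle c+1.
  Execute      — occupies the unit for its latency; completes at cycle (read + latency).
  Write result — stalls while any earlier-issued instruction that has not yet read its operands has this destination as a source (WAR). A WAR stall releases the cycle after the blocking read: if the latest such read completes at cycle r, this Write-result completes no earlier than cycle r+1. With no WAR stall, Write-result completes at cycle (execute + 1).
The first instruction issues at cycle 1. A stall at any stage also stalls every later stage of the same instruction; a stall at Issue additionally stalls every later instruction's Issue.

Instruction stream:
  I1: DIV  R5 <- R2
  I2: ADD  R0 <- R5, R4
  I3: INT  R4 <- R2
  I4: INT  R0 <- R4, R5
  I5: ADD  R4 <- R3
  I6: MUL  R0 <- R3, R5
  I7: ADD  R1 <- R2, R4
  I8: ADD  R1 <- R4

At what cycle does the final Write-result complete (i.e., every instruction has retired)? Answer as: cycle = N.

cycle = 31

I1: IS=1 RO=2 EX=10 WR=11
I2: IS=2 RO=12 EX=14 WR=15  [RAW R5: wait I1 write@11]
I3: IS=3 RO=4 EX=5 WR=13  [WAR R4: wait I2 read@12]
I4: IS=16 RO=17 EX=18 WR=19  [WAW R0: wait I2 write@15]
I5: IS=17 RO=18 EX=20 WR=21
I6: IS=20 RO=21 EX=25 WR=26  [WAW R0: wait I4 write@19]
I7: IS=22 RO=23 EX=25 WR=26  [struct: ADD busy until I5 writes@21]
I8: IS=27 RO=28 EX=30 WR=31  [struct: ADD busy until I7 writes@26]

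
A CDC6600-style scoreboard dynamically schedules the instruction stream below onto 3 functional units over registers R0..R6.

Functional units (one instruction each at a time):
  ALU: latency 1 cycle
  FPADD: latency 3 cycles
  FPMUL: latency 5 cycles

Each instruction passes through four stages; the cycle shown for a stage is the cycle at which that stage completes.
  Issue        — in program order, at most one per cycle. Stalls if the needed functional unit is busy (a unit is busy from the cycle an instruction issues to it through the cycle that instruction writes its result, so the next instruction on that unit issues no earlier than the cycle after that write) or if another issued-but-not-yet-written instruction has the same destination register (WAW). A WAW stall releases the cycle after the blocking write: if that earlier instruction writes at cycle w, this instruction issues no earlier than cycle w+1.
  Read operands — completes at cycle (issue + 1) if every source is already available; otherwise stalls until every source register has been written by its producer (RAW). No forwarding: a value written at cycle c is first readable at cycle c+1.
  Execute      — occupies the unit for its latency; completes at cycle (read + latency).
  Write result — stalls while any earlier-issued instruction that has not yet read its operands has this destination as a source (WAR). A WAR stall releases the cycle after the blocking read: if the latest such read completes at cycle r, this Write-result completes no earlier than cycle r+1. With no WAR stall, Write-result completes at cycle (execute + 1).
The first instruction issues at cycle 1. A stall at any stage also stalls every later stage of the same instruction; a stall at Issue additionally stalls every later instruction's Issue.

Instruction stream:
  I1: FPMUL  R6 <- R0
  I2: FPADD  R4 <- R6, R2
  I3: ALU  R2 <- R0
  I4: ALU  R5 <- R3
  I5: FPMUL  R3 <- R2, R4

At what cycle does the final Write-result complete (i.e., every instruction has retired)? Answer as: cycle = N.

cycle = 20

I1  is:1  ro:2  ex:7  wr:8
I2  is:2  ro:9  ex:12  wr:13  — RAW R6: wait I1 write@8
I3  is:3  ro:4  ex:5  wr:10  — WAR R2: wait I2 read@9
I4  is:11  ro:12  ex:13  wr:14  — struct: ALU busy until I3 writes@10
I5  is:12  ro:14  ex:19  wr:20  — RAW R4: wait I2 write@13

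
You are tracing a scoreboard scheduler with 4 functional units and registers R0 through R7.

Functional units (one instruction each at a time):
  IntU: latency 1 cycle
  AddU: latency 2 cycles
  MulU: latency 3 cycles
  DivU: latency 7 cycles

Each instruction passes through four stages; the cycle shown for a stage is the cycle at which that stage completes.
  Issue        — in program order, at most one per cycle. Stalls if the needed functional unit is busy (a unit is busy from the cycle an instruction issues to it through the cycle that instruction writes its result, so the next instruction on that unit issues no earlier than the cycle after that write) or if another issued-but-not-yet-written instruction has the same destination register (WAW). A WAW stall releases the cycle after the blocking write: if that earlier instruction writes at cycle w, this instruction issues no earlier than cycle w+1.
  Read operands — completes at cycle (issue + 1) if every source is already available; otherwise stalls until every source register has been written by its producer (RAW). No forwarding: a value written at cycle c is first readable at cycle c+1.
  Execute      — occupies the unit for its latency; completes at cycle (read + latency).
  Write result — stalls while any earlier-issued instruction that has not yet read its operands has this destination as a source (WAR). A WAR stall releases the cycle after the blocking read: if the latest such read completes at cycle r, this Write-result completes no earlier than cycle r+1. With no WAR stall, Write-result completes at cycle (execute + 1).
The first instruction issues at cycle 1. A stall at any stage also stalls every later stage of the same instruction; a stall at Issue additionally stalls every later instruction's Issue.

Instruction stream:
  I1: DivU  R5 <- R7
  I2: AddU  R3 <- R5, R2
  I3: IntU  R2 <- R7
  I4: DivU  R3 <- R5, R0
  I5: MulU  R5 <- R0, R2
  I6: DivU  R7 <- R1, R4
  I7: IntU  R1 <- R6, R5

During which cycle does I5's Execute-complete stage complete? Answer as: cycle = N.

t=1  I1 dispatched to DivU
t=2  I1 operands ready, I2 dispatched to AddU
t=3  I3 dispatched to IntU
t=4  I3 operands ready
t=5  I3 complete
t=9  I1 complete
t=10  R5←I1
t=11  I2 operands ready
t=12  R2←I3
t=13  I2 complete
t=14  R3←I2
t=15  I4 dispatched to DivU
t=16  I4 operands ready, I5 dispatched to MulU
t=17  I5 operands ready
t=20  I5 complete
t=21  R5←I5
t=23  I4 complete
t=24  R3←I4
t=25  I6 dispatched to DivU
t=26  I6 operands ready, I7 dispatched to IntU
t=27  I7 operands ready
t=28  I7 complete
t=29  R1←I7
t=33  I6 complete
t=34  R7←I6

cycle = 20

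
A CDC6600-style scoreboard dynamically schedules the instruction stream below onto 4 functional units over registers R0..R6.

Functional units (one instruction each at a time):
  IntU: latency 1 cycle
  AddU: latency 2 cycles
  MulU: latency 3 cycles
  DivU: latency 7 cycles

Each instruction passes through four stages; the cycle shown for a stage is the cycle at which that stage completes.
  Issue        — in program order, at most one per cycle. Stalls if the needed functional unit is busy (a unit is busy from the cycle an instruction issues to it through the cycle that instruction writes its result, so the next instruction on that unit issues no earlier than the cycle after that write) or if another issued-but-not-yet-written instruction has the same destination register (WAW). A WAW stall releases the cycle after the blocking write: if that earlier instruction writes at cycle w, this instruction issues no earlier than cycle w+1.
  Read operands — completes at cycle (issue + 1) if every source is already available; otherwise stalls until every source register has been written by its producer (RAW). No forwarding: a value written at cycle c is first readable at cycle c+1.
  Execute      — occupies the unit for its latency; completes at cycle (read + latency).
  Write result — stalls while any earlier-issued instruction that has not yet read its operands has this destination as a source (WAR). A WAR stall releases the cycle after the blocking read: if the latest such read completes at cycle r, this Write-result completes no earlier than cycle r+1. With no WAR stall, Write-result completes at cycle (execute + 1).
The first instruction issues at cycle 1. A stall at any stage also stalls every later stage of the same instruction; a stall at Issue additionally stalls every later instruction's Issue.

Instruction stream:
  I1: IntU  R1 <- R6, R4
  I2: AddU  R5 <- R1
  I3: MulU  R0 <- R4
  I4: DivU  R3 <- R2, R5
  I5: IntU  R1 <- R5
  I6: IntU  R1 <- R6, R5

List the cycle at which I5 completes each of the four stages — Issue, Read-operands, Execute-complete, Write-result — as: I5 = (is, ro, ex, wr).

I5 = (5, 9, 10, 11)

c1: I1 dispatched to IntU
c2: I1 operands ready, I2 dispatched to AddU
c3: I1 complete, I3 dispatched to MulU
c4: R1←I1, I3 operands ready, I4 dispatched to DivU
c5: I2 operands ready, I5 dispatched to IntU
c7: I2 complete, I3 complete
c8: R5←I2, R0←I3
c9: I4 operands ready, I5 operands ready
c10: I5 complete
c11: R1←I5
c12: I6 dispatched to IntU
c13: I6 operands ready
c14: I6 complete
c15: R1←I6
c16: I4 complete
c17: R3←I4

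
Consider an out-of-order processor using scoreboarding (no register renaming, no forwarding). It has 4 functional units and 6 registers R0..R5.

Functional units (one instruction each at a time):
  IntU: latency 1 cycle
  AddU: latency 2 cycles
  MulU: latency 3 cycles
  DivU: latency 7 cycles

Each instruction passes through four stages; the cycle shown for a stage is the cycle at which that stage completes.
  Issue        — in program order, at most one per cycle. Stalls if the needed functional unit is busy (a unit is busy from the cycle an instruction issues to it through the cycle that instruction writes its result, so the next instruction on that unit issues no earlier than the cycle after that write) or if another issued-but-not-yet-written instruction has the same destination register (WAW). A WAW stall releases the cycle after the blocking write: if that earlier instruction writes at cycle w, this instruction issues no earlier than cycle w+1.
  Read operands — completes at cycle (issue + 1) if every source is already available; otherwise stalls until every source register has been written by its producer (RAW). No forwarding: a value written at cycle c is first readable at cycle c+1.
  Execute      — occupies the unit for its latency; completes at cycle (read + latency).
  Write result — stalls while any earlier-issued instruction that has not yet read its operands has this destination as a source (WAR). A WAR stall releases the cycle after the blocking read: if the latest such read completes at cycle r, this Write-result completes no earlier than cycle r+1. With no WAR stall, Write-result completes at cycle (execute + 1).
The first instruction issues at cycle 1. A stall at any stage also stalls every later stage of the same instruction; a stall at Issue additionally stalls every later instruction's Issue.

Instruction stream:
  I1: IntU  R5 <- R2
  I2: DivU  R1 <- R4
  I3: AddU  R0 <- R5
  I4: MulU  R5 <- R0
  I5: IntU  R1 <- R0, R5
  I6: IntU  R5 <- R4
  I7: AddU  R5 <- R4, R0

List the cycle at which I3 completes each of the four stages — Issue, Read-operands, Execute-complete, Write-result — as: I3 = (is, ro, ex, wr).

[1] issue I1 (IntU)
[2] I1 read-ops, issue I2 (DivU)
[3] I1 finished on IntU, I2 read-ops, issue I3 (AddU)
[4] I1→R5
[5] I3 read-ops, issue I4 (MulU)
[7] I3 finished on AddU
[8] I3→R0
[9] I4 read-ops
[10] I2 finished on DivU
[11] I2→R1
[12] I4 finished on MulU, issue I5 (IntU)
[13] I4→R5
[14] I5 read-ops
[15] I5 finished on IntU
[16] I5→R1
[17] issue I6 (IntU)
[18] I6 read-ops
[19] I6 finished on IntU
[20] I6→R5
[21] issue I7 (AddU)
[22] I7 read-ops
[24] I7 finished on AddU
[25] I7→R5

I3 = (3, 5, 7, 8)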